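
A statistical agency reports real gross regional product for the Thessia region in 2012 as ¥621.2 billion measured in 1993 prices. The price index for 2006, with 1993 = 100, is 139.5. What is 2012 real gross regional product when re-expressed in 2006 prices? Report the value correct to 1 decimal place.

Real gross regional product in 2006 prices = Real gross regional product in 1993 prices × (P_2006/P_1993) = 621.2 × 1.395 = 866.57.

¥866.6 billion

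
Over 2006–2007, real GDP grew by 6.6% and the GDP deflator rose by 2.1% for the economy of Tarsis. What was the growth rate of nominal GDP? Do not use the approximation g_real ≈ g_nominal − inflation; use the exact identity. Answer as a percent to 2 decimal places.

8.84%

(1 + g_nom) = (1 + g_real)(1 + π) = 1.0660 × 1.0210 = 1.08839.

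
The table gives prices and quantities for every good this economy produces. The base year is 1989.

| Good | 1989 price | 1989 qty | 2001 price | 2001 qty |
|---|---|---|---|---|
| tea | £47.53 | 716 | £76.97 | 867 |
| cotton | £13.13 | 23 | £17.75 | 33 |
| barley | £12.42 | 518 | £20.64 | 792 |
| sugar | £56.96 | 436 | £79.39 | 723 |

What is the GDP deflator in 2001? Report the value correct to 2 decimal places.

152.24

Nominal GDP 2001 = 76.97·867 + 17.75·33 + 20.64·792 + 79.39·723 = 141064.59.
Real GDP 2001 (at 1989 prices) = 47.53·867 + 13.13·33 + 12.42·792 + 56.96·723 = 92660.52.
Deflator = Nominal/Real × 100 = 141064.59/92660.52 × 100 = 152.238.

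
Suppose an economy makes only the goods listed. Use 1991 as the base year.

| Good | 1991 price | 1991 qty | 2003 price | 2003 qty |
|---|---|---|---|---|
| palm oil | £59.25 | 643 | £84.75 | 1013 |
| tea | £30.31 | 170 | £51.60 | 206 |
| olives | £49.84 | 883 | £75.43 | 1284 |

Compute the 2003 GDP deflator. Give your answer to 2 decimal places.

Nominal GDP 2003 = 84.75·1013 + 51.60·206 + 75.43·1284 = 193333.47.
Real GDP 2003 (at 1991 prices) = 59.25·1013 + 30.31·206 + 49.84·1284 = 130258.67.
Deflator = Nominal/Real × 100 = 193333.47/130258.67 × 100 = 148.423.

148.42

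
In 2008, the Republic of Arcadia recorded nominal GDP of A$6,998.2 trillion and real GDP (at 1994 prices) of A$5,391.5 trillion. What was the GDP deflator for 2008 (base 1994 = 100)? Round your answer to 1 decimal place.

GDP deflator = (Nominal / Real) × 100 = 6998.2 / 5391.5 × 100 = 129.80.

129.8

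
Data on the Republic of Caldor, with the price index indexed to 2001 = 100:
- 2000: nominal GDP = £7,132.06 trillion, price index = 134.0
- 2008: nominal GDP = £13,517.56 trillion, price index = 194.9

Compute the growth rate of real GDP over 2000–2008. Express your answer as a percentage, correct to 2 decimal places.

Deflate each year: 2000 → 7132.06/1.340 = 5322.43; 2008 → 13517.56/1.949 = 6935.64.
So real GDP changed by 6935.64/5322.43 − 1 = 0.3031, i.e. 30.31%.

30.31%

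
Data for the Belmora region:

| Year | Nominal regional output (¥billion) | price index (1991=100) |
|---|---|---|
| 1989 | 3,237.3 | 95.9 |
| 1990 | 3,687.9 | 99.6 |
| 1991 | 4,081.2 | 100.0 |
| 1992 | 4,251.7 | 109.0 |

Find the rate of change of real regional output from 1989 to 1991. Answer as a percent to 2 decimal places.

Real regional output 1989 = 3237.3/0.959 = 3375.70.
Real regional output 1991 = 4081.2/1.000 = 4081.20.
Change = 4081.20/3375.70 − 1 = 0.2090.

20.90%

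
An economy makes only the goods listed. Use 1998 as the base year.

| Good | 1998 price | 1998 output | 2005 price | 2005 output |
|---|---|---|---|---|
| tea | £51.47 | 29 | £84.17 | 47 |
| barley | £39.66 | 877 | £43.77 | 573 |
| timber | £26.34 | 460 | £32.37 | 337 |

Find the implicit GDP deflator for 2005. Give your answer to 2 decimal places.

117.41

Nominal GDP 2005 = 84.17·47 + 43.77·573 + 32.37·337 = 39944.89.
Real GDP 2005 (at 1998 prices) = 51.47·47 + 39.66·573 + 26.34·337 = 34020.85.
Deflator = Nominal/Real × 100 = 39944.89/34020.85 × 100 = 117.413.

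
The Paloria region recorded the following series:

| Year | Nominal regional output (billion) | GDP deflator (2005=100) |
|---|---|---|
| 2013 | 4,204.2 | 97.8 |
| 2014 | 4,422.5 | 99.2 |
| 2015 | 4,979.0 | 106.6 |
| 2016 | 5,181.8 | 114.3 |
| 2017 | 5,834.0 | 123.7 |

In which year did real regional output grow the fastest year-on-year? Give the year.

2014: real = 4422.5/0.992 = 4458.17; growth vs 2013 (4298.77) = 3.71%.
2015: real = 4979.0/1.066 = 4670.73; growth vs 2014 (4458.17) = 4.77%.
2016: real = 5181.8/1.143 = 4533.51; growth vs 2015 (4670.73) = -2.94%.
2017: real = 5834.0/1.237 = 4716.25; growth vs 2016 (4533.51) = 4.03%.

2015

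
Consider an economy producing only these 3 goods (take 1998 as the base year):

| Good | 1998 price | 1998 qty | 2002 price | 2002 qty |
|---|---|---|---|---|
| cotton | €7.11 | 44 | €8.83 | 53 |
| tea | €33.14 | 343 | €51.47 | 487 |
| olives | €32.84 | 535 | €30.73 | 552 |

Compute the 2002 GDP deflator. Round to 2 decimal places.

Nominal GDP 2002 = 8.83·53 + 51.47·487 + 30.73·552 = 42496.84.
Real GDP 2002 (at 1998 prices) = 7.11·53 + 33.14·487 + 32.84·552 = 34643.69.
Deflator = Nominal/Real × 100 = 42496.84/34643.69 × 100 = 122.668.

122.67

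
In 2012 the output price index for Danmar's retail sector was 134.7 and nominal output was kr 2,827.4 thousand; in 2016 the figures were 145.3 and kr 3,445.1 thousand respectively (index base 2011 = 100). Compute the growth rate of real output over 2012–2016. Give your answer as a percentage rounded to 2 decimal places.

Deflate each year: 2012 → 2827.4/1.347 = 2099.03; 2016 → 3445.1/1.453 = 2371.03.
So real output changed by 2371.03/2099.03 − 1 = 0.1296, i.e. 12.96%.

12.96%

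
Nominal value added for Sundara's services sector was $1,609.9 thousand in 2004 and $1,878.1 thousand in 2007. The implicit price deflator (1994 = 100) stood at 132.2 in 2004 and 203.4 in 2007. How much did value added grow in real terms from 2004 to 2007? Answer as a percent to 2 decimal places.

Real value added 2004 = 1609.9 / 1.322 = 1217.78.
Real value added 2007 = 1878.1 / 2.034 = 923.35.
Real growth = 923.35 / 1217.78 − 1 = -0.2418.

-24.18%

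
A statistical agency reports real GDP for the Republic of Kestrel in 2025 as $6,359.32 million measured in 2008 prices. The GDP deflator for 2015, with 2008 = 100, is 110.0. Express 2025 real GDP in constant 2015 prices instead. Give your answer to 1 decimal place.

Real GDP in 2015 prices = Real GDP in 2008 prices × (P_2015/P_2008) = 6359.32 × 1.100 = 6995.25.

$6,995.3 million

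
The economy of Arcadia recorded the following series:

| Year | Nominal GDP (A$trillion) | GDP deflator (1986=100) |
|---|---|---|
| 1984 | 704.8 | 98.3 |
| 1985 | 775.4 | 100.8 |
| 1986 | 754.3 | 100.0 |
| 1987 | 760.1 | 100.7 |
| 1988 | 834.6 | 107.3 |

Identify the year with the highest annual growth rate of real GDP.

1985

1985: real = 775.4/1.008 = 769.25; growth vs 1984 (716.99) = 7.29%.
1986: real = 754.3/1.000 = 754.30; growth vs 1985 (769.25) = -1.94%.
1987: real = 760.1/1.007 = 754.82; growth vs 1986 (754.30) = 0.07%.
1988: real = 834.6/1.073 = 777.82; growth vs 1987 (754.82) = 3.05%.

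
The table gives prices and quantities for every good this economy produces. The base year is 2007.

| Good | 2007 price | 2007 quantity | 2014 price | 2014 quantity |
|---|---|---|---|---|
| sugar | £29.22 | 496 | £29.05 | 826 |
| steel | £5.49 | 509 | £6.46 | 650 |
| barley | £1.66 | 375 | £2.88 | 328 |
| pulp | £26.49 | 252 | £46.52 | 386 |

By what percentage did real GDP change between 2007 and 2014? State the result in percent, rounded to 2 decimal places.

Real GDP 2007 = Nominal GDP 2007 = 29.22·496 + 5.49·509 + 1.66·375 + 26.49·252 = 24585.51.
Real GDP 2014 (at 2007 prices) = 29.22·826 + 5.49·650 + 1.66·328 + 26.49·386 = 38473.84.
Real growth = 38473.84/24585.51 − 1 = 0.5649.

56.49%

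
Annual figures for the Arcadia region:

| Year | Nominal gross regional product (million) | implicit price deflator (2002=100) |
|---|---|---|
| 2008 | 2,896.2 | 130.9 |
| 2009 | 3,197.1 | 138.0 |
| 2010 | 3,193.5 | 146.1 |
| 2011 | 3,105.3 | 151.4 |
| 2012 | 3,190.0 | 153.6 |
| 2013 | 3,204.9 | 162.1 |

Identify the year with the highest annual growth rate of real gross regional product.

2009

2009: real = 3197.1/1.380 = 2316.74; growth vs 2008 (2212.53) = 4.71%.
2010: real = 3193.5/1.461 = 2185.83; growth vs 2009 (2316.74) = -5.65%.
2011: real = 3105.3/1.514 = 2051.06; growth vs 2010 (2185.83) = -6.17%.
2012: real = 3190.0/1.536 = 2076.82; growth vs 2011 (2051.06) = 1.26%.
2013: real = 3204.9/1.621 = 1977.11; growth vs 2012 (2076.82) = -4.80%.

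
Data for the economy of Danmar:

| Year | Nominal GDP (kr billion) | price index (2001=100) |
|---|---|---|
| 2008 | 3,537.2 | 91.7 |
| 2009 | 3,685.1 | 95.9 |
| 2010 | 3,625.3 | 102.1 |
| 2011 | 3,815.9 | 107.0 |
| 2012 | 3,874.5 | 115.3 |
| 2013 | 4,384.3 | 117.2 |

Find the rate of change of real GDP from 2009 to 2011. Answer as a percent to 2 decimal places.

Real GDP 2009 = 3685.1/0.959 = 3842.65.
Real GDP 2011 = 3815.9/1.070 = 3566.26.
Change = 3566.26/3842.65 − 1 = -0.0719.

-7.19%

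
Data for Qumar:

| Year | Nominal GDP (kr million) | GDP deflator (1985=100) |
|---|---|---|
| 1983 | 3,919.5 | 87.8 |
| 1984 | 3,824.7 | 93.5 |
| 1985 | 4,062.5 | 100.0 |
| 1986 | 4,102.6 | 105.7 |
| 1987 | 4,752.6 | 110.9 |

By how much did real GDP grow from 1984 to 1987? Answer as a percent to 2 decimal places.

4.76%

Real GDP 1984 = 3824.7/0.935 = 4090.59.
Real GDP 1987 = 4752.6/1.109 = 4285.48.
Change = 4285.48/4090.59 − 1 = 0.0476.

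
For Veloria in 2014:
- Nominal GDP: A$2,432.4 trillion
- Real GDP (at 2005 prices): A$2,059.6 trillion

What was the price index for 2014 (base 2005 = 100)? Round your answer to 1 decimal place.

price index = (Nominal / Real) × 100 = 2432.4 / 2059.6 × 100 = 118.10.

118.1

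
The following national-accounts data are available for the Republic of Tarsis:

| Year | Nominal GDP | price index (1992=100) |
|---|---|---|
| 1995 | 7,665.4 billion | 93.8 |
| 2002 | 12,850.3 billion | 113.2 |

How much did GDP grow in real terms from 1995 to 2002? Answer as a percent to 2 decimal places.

38.91%

Real GDP 1995 = 7665.4 / 0.938 = 8172.07.
Real GDP 2002 = 12850.3 / 1.132 = 11351.86.
Real growth = 11351.86 / 8172.07 − 1 = 0.3891.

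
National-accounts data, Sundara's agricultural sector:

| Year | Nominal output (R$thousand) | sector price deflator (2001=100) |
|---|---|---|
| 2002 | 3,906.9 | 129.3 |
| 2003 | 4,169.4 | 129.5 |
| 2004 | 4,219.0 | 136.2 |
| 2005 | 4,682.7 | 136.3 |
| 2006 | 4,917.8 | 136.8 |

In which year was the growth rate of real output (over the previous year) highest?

2003: real = 4169.4/1.295 = 3219.61; growth vs 2002 (3021.58) = 6.55%.
2004: real = 4219.0/1.362 = 3097.65; growth vs 2003 (3219.61) = -3.79%.
2005: real = 4682.7/1.363 = 3435.58; growth vs 2004 (3097.65) = 10.91%.
2006: real = 4917.8/1.368 = 3594.88; growth vs 2005 (3435.58) = 4.64%.

2005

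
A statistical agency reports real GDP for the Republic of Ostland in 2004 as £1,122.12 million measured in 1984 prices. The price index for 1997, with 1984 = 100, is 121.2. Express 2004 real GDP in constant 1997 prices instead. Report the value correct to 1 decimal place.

£1,360.0 million

Real GDP in 1997 prices = Real GDP in 1984 prices × (P_1997/P_1984) = 1122.12 × 1.212 = 1360.01.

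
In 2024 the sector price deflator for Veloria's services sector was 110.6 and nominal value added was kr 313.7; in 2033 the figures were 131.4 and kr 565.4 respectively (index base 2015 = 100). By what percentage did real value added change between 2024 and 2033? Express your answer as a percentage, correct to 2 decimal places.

51.71%

Real value added 2024 = 313.7 / 1.106 = 283.63.
Real value added 2033 = 565.4 / 1.314 = 430.29.
Real growth = 430.29 / 283.63 − 1 = 0.5171.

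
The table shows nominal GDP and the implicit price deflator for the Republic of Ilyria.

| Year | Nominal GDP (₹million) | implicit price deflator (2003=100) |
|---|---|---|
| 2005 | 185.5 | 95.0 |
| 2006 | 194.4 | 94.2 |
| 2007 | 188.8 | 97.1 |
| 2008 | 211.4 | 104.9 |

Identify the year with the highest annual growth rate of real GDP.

2006: real = 194.4/0.942 = 206.37; growth vs 2005 (195.26) = 5.69%.
2007: real = 188.8/0.971 = 194.44; growth vs 2006 (206.37) = -5.78%.
2008: real = 211.4/1.049 = 201.53; growth vs 2007 (194.44) = 3.65%.

2006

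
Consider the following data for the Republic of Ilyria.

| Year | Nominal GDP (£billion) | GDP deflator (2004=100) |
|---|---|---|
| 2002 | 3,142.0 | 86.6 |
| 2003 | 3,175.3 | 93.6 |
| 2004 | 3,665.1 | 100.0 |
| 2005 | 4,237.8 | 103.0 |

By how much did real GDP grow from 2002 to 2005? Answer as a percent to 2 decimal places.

13.40%

Real GDP 2002 = 3142.0/0.866 = 3628.18.
Real GDP 2005 = 4237.8/1.030 = 4114.37.
Change = 4114.37/3628.18 − 1 = 0.1340.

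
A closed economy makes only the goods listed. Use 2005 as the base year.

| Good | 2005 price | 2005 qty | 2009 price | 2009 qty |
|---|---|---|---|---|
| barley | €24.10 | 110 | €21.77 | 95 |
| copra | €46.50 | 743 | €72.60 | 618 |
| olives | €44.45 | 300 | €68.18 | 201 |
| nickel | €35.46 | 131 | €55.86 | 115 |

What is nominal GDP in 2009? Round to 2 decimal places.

Nominal GDP 2009 = Σ (p_2009 × q_2009) = 21.77·95 + 72.60·618 + 68.18·201 + 55.86·115 = 67063.03.

€67063.03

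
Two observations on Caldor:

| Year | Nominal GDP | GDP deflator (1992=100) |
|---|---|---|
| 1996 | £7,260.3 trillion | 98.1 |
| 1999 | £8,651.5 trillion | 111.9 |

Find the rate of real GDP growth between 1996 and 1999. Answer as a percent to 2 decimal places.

4.47%

Real GDP 1996 = 7260.3 / 0.981 = 7400.92.
Real GDP 1999 = 8651.5 / 1.119 = 7731.46.
Real growth = 7731.46 / 7400.92 − 1 = 0.0447.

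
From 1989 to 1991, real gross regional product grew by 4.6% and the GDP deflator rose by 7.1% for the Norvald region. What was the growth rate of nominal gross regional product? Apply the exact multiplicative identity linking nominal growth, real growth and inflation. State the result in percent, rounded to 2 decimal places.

(1 + g_nom) = (1 + g_real)(1 + π) = 1.0460 × 1.0710 = 1.12027.

12.03%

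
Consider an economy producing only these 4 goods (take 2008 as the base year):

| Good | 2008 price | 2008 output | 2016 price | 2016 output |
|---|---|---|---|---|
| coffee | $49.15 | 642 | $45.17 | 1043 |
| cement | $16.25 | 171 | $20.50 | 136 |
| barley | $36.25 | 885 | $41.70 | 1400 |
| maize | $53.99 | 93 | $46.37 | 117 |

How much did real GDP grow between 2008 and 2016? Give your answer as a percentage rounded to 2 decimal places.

54.74%

Real GDP 2008 = Nominal GDP 2008 = 49.15·642 + 16.25·171 + 36.25·885 + 53.99·93 = 71435.37.
Real GDP 2016 (at 2008 prices) = 49.15·1043 + 16.25·136 + 36.25·1400 + 53.99·117 = 110540.28.
Real growth = 110540.28/71435.37 − 1 = 0.5474.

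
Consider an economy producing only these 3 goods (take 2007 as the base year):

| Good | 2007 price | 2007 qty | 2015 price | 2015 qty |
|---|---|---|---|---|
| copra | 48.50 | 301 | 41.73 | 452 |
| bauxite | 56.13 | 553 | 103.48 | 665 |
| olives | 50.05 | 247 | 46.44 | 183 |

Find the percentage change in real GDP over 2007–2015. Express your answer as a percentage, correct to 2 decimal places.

17.94%

Real GDP 2007 = Nominal GDP 2007 = 48.50·301 + 56.13·553 + 50.05·247 = 58000.74.
Real GDP 2015 (at 2007 prices) = 48.50·452 + 56.13·665 + 50.05·183 = 68407.60.
Real growth = 68407.60/58000.74 − 1 = 0.1794.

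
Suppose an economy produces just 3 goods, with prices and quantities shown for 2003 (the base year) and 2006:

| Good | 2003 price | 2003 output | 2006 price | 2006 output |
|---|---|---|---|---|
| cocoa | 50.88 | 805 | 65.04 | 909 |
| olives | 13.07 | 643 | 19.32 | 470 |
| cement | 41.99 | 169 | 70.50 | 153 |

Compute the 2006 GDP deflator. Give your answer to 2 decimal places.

134.29

Nominal GDP 2006 = 65.04·909 + 19.32·470 + 70.50·153 = 78988.26.
Real GDP 2006 (at 2003 prices) = 50.88·909 + 13.07·470 + 41.99·153 = 58817.29.
Deflator = Nominal/Real × 100 = 78988.26/58817.29 × 100 = 134.294.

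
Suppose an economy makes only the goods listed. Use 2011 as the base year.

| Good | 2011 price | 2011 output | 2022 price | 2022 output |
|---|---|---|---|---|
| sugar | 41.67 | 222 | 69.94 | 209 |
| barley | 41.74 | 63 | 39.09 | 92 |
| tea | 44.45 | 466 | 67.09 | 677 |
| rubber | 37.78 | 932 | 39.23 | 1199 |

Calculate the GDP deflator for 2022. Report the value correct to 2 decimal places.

125.85

Nominal GDP 2022 = 69.94·209 + 39.09·92 + 67.09·677 + 39.23·1199 = 110670.44.
Real GDP 2022 (at 2011 prices) = 41.67·209 + 41.74·92 + 44.45·677 + 37.78·1199 = 87939.98.
Deflator = Nominal/Real × 100 = 110670.44/87939.98 × 100 = 125.848.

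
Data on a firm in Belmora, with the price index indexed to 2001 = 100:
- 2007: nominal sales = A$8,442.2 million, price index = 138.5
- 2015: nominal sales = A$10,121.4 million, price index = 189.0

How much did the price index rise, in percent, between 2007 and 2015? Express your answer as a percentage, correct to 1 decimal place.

Price-level change = 189.0 / 138.5 − 1 = 0.3646.

36.5%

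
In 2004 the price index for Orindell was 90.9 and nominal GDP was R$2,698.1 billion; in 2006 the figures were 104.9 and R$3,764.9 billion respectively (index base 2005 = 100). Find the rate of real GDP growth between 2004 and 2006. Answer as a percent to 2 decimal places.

20.92%

Real GDP 2004 = 2698.1 / 0.909 = 2968.21.
Real GDP 2006 = 3764.9 / 1.049 = 3589.04.
Real growth = 3589.04 / 2968.21 − 1 = 0.2092.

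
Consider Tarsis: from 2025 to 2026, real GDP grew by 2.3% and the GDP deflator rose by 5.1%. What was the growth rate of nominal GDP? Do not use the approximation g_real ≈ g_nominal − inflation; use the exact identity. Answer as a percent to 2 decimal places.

7.52%

(1 + g_nom) = (1 + g_real)(1 + π) = 1.0230 × 1.0510 = 1.07517.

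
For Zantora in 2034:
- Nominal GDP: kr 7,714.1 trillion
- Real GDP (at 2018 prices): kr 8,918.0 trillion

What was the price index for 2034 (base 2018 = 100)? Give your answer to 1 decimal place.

86.5

price index = (Nominal / Real) × 100 = 7714.1 / 8918.0 × 100 = 86.50.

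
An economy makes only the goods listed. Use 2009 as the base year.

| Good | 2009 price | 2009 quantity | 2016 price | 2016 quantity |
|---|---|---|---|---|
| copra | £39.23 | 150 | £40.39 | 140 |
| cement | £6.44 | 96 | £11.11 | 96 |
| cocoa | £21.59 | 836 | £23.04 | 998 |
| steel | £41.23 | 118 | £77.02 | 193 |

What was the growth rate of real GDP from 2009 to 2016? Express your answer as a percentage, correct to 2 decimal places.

Real GDP 2009 = Nominal GDP 2009 = 39.23·150 + 6.44·96 + 21.59·836 + 41.23·118 = 29417.12.
Real GDP 2016 (at 2009 prices) = 39.23·140 + 6.44·96 + 21.59·998 + 41.23·193 = 35614.65.
Real growth = 35614.65/29417.12 − 1 = 0.2107.

21.07%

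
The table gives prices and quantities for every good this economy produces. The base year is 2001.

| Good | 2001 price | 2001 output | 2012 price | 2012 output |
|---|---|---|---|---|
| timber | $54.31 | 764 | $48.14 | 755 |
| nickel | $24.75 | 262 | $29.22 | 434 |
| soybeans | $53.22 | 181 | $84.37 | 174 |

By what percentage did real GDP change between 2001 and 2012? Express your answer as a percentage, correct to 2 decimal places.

5.89%

Real GDP 2001 = Nominal GDP 2001 = 54.31·764 + 24.75·262 + 53.22·181 = 57610.16.
Real GDP 2012 (at 2001 prices) = 54.31·755 + 24.75·434 + 53.22·174 = 61005.83.
Real growth = 61005.83/57610.16 − 1 = 0.0589.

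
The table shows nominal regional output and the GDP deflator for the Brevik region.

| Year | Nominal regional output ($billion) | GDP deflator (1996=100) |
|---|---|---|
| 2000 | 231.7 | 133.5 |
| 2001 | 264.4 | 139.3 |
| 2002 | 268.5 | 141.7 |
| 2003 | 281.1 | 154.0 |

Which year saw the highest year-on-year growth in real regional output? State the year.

2001: real = 264.4/1.393 = 189.81; growth vs 2000 (173.56) = 9.36%.
2002: real = 268.5/1.417 = 189.48; growth vs 2001 (189.81) = -0.17%.
2003: real = 281.1/1.540 = 182.53; growth vs 2002 (189.48) = -3.67%.

2001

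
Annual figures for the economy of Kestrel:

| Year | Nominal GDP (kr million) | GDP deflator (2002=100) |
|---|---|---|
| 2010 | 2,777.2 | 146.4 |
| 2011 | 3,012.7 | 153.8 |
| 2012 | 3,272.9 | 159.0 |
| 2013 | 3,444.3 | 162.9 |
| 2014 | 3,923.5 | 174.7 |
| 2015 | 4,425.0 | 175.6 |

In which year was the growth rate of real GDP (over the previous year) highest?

2011: real = 3012.7/1.538 = 1958.84; growth vs 2010 (1896.99) = 3.26%.
2012: real = 3272.9/1.590 = 2058.43; growth vs 2011 (1958.84) = 5.08%.
2013: real = 3444.3/1.629 = 2114.36; growth vs 2012 (2058.43) = 2.72%.
2014: real = 3923.5/1.747 = 2245.85; growth vs 2013 (2114.36) = 6.22%.
2015: real = 4425.0/1.756 = 2519.93; growth vs 2014 (2245.85) = 12.20%.

2015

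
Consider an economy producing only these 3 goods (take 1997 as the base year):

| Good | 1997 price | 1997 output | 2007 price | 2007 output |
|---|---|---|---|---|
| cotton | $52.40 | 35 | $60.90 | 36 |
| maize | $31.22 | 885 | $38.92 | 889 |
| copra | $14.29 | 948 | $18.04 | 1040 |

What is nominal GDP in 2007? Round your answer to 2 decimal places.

$55553.88

Nominal GDP 2007 = Σ (p_2007 × q_2007) = 60.90·36 + 38.92·889 + 18.04·1040 = 55553.88.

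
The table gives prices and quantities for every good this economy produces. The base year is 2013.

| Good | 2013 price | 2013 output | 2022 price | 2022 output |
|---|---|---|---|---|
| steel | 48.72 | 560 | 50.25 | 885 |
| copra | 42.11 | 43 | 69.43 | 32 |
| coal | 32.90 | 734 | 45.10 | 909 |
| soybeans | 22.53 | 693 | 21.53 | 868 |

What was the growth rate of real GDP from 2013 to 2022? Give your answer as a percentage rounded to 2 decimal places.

Real GDP 2013 = Nominal GDP 2013 = 48.72·560 + 42.11·43 + 32.90·734 + 22.53·693 = 68855.82.
Real GDP 2022 (at 2013 prices) = 48.72·885 + 42.11·32 + 32.90·909 + 22.53·868 = 93926.86.
Real growth = 93926.86/68855.82 − 1 = 0.3641.

36.41%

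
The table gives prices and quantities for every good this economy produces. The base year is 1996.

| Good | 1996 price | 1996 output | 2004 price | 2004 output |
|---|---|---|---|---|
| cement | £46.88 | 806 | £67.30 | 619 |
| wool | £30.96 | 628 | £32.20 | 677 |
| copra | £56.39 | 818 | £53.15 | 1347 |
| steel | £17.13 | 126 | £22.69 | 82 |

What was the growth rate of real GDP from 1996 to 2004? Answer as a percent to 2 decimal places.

20.69%

Real GDP 1996 = Nominal GDP 1996 = 46.88·806 + 30.96·628 + 56.39·818 + 17.13·126 = 105513.56.
Real GDP 2004 (at 1996 prices) = 46.88·619 + 30.96·677 + 56.39·1347 + 17.13·82 = 127340.63.
Real growth = 127340.63/105513.56 − 1 = 0.2069.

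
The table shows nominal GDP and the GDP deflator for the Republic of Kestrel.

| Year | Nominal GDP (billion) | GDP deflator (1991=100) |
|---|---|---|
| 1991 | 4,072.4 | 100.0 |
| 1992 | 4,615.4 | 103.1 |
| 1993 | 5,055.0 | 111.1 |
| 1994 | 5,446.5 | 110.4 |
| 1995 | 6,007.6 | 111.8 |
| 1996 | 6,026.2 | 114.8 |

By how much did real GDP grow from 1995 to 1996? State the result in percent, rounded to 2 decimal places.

-2.31%

Real GDP 1995 = 6007.6/1.118 = 5373.52.
Real GDP 1996 = 6026.2/1.148 = 5249.30.
Change = 5249.30/5373.52 − 1 = -0.0231.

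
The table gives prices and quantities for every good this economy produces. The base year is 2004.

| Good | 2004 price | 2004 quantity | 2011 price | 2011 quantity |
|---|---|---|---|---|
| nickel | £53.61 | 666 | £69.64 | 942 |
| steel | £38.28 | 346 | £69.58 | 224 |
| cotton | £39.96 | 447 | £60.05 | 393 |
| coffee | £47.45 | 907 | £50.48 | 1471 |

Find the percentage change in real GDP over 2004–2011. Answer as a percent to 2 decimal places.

Real GDP 2004 = Nominal GDP 2004 = 53.61·666 + 38.28·346 + 39.96·447 + 47.45·907 = 109848.41.
Real GDP 2011 (at 2004 prices) = 53.61·942 + 38.28·224 + 39.96·393 + 47.45·1471 = 144578.57.
Real growth = 144578.57/109848.41 − 1 = 0.3162.

31.62%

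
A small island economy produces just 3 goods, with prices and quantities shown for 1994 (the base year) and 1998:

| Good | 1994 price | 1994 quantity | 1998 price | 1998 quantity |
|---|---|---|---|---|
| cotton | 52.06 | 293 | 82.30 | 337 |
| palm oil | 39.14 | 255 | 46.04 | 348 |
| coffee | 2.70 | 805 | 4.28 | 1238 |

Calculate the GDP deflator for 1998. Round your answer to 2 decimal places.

Nominal GDP 1998 = 82.30·337 + 46.04·348 + 4.28·1238 = 49055.66.
Real GDP 1998 (at 1994 prices) = 52.06·337 + 39.14·348 + 2.70·1238 = 34507.54.
Deflator = Nominal/Real × 100 = 49055.66/34507.54 × 100 = 142.159.

142.16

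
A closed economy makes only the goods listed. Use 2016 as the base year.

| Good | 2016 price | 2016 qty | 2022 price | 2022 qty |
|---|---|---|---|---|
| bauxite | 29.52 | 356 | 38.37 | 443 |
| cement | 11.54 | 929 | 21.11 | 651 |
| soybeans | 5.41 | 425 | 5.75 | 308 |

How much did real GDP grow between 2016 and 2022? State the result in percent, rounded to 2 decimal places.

Real GDP 2016 = Nominal GDP 2016 = 29.52·356 + 11.54·929 + 5.41·425 = 23529.03.
Real GDP 2022 (at 2016 prices) = 29.52·443 + 11.54·651 + 5.41·308 = 22256.18.
Real growth = 22256.18/23529.03 − 1 = -0.0541.

-5.41%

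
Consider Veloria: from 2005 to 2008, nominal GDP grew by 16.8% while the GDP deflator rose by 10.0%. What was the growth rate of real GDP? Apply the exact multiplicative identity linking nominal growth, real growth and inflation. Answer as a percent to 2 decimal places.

(1 + g_nom) = (1 + g_real)(1 + π), so g_real = 1.1680 / 1.1000 − 1 = 0.06182.

6.18%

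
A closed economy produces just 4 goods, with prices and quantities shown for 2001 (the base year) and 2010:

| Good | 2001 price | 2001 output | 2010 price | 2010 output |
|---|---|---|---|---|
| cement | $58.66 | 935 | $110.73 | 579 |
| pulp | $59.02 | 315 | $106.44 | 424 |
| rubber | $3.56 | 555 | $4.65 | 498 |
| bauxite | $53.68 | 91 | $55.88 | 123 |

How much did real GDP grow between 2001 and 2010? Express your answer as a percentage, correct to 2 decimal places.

-16.11%

Real GDP 2001 = Nominal GDP 2001 = 58.66·935 + 59.02·315 + 3.56·555 + 53.68·91 = 80299.08.
Real GDP 2010 (at 2001 prices) = 58.66·579 + 59.02·424 + 3.56·498 + 53.68·123 = 67364.14.
Real growth = 67364.14/80299.08 − 1 = -0.1611.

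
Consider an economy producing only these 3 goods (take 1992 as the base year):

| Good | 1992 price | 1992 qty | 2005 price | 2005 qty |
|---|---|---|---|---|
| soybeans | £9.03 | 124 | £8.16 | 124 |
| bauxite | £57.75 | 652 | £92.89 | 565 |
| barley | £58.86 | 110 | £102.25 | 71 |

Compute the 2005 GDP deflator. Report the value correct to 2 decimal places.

160.19

Nominal GDP 2005 = 8.16·124 + 92.89·565 + 102.25·71 = 60754.44.
Real GDP 2005 (at 1992 prices) = 9.03·124 + 57.75·565 + 58.86·71 = 37927.53.
Deflator = Nominal/Real × 100 = 60754.44/37927.53 × 100 = 160.186.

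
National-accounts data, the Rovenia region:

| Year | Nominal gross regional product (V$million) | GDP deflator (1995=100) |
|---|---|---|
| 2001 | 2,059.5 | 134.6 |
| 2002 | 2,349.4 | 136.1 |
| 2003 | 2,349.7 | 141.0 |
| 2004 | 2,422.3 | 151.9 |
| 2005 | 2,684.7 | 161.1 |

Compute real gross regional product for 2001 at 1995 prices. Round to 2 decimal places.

V$1,530.09 million

Real gross regional product 2001 = 2059.5 / 1.346 = 1530.09.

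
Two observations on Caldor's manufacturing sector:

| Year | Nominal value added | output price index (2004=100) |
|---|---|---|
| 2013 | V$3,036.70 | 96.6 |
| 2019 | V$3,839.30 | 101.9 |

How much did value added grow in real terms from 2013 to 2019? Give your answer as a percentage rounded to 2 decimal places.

Real value added 2013 = 3036.70 / 0.966 = 3143.58.
Real value added 2019 = 3839.30 / 1.019 = 3767.71.
Real growth = 3767.71 / 3143.58 − 1 = 0.1985.

19.85%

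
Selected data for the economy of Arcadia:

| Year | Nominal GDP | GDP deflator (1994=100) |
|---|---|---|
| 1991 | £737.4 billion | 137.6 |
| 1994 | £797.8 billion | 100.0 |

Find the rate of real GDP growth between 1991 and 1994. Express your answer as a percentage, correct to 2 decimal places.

Real GDP 1991 = 737.4 / 1.376 = 535.90.
Real GDP 1994 = 797.8 / 1.000 = 797.80.
Real growth = 797.80 / 535.90 − 1 = 0.4887.

48.87%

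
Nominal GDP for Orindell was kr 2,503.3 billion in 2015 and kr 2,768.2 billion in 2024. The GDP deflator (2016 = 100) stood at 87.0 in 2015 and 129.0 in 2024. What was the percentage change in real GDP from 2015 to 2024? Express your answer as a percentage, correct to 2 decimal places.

Deflate each year: 2015 → 2503.3/0.870 = 2877.36; 2024 → 2768.2/1.290 = 2145.89.
So real GDP changed by 2145.89/2877.36 − 1 = -0.2542, i.e. -25.42%.

-25.42%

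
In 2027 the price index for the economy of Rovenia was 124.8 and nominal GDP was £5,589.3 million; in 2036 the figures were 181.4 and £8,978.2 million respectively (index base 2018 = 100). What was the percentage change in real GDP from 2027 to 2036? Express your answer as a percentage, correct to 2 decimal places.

Deflate each year: 2027 → 5589.3/1.248 = 4478.61; 2036 → 8978.2/1.814 = 4949.39.
So real GDP changed by 4949.39/4478.61 − 1 = 0.1051, i.e. 10.51%.

10.51%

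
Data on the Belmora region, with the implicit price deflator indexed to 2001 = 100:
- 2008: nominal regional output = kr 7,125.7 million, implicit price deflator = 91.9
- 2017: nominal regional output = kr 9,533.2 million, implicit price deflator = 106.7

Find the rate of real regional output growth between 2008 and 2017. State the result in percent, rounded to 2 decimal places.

15.23%

Deflate each year: 2008 → 7125.7/0.919 = 7753.75; 2017 → 9533.2/1.067 = 8934.58.
So real regional output changed by 8934.58/7753.75 − 1 = 0.1523, i.e. 15.23%.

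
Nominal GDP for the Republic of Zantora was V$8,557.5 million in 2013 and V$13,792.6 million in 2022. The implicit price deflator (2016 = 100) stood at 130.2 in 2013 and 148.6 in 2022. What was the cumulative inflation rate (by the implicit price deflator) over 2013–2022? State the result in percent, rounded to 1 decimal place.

Price-level change = 148.6 / 130.2 − 1 = 0.1413.

14.1%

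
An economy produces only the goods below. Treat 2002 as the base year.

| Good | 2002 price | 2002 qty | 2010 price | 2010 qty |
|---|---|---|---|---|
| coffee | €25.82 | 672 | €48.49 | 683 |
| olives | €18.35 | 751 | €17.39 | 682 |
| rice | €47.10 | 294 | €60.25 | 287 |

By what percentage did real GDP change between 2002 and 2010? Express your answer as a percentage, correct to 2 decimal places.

-2.92%

Real GDP 2002 = Nominal GDP 2002 = 25.82·672 + 18.35·751 + 47.10·294 = 44979.29.
Real GDP 2010 (at 2002 prices) = 25.82·683 + 18.35·682 + 47.10·287 = 43667.46.
Real growth = 43667.46/44979.29 − 1 = -0.0292.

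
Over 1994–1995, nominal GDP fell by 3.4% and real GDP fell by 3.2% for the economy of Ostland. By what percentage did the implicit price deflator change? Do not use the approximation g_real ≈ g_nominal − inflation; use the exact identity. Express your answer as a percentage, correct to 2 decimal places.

-0.21%

(1 + g_nom) = (1 + g_real)(1 + π), so π = 0.9660 / 0.9680 − 1 = -0.00207.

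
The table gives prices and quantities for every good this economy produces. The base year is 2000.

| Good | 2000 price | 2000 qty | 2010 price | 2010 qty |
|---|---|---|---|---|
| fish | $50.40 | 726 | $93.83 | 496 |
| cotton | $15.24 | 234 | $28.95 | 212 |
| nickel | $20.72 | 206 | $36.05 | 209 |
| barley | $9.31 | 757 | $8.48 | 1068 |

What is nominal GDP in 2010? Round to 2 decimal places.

$69268.17

Nominal GDP 2010 = Σ (p_2010 × q_2010) = 93.83·496 + 28.95·212 + 36.05·209 + 8.48·1068 = 69268.17.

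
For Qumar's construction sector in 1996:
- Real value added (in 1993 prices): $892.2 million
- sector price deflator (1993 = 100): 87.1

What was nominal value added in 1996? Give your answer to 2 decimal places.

Nominal value added = Real × (sector price deflator/100) = 892.2 × 0.871 = 777.11.

$777.11 million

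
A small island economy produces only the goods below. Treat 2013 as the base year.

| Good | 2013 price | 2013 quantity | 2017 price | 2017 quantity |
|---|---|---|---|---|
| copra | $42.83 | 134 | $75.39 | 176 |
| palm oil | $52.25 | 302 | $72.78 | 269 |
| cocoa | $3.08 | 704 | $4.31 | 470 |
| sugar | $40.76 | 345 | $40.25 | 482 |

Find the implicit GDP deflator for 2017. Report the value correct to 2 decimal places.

Nominal GDP 2017 = 75.39·176 + 72.78·269 + 4.31·470 + 40.25·482 = 54272.66.
Real GDP 2017 (at 2013 prices) = 42.83·176 + 52.25·269 + 3.08·470 + 40.76·482 = 42687.25.
Deflator = Nominal/Real × 100 = 54272.66/42687.25 × 100 = 127.140.

127.14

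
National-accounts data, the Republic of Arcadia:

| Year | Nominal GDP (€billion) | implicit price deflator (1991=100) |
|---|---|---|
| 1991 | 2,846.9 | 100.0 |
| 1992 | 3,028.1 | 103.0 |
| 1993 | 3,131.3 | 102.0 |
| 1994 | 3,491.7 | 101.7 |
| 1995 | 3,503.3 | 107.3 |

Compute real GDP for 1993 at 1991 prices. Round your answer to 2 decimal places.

€3,069.90 billion

Real GDP 1993 = 3131.3 / 1.020 = 3069.90.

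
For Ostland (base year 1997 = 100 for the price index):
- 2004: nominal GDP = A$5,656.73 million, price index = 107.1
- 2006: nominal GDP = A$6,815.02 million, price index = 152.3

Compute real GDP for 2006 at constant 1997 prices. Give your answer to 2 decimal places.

A$4,474.73 million

Real GDP = Nominal / (price index/100) = 6815.02 / 1.523 = 4474.73.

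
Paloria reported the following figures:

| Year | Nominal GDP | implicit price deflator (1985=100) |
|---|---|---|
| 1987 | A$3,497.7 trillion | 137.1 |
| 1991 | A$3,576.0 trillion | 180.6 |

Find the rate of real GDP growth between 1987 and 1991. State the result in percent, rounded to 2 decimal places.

Deflate each year: 1987 → 3497.7/1.371 = 2551.20; 1991 → 3576.0/1.806 = 1980.07.
So real GDP changed by 1980.07/2551.20 − 1 = -0.2239, i.e. -22.39%.

-22.39%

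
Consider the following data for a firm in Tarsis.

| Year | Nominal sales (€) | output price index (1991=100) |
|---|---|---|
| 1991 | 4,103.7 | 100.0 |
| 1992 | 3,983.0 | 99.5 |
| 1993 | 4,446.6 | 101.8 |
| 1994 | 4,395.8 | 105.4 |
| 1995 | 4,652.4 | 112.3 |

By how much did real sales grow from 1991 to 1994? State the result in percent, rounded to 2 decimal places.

Real sales 1991 = 4103.7/1.000 = 4103.70.
Real sales 1994 = 4395.8/1.054 = 4170.59.
Change = 4170.59/4103.70 − 1 = 0.0163.

1.63%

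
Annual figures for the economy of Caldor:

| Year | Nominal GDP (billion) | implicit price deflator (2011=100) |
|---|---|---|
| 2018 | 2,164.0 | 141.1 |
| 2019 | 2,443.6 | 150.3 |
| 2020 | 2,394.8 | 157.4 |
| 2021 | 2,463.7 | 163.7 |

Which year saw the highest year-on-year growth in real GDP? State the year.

2019: real = 2443.6/1.503 = 1625.82; growth vs 2018 (1533.66) = 6.01%.
2020: real = 2394.8/1.574 = 1521.47; growth vs 2019 (1625.82) = -6.42%.
2021: real = 2463.7/1.637 = 1505.01; growth vs 2020 (1521.47) = -1.08%.

2019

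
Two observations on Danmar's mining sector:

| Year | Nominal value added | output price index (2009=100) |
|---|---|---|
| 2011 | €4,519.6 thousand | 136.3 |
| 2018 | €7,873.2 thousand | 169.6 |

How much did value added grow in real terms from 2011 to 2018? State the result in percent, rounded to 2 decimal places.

Deflate each year: 2011 → 4519.6/1.363 = 3315.92; 2018 → 7873.2/1.696 = 4642.22.
So real value added changed by 4642.22/3315.92 − 1 = 0.4000, i.e. 40.00%.

40.00%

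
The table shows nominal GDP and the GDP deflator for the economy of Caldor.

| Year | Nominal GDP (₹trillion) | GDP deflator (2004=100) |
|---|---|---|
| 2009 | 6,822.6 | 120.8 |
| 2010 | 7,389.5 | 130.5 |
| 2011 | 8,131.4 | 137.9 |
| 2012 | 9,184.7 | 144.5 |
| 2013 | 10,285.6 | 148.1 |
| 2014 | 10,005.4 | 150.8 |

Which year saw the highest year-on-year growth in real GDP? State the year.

2013

2010: real = 7389.5/1.305 = 5662.45; growth vs 2009 (5647.85) = 0.26%.
2011: real = 8131.4/1.379 = 5896.59; growth vs 2010 (5662.45) = 4.13%.
2012: real = 9184.7/1.445 = 6356.19; growth vs 2011 (5896.59) = 7.79%.
2013: real = 10285.6/1.481 = 6945.04; growth vs 2012 (6356.19) = 9.26%.
2014: real = 10005.4/1.508 = 6634.88; growth vs 2013 (6945.04) = -4.47%.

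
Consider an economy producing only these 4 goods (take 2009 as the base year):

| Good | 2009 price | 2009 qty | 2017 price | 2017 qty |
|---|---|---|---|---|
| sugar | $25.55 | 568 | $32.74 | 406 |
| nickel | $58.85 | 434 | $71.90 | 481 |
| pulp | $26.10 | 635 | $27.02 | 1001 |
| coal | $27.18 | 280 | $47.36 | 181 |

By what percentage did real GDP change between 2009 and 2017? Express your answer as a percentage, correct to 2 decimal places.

8.54%

Real GDP 2009 = Nominal GDP 2009 = 25.55·568 + 58.85·434 + 26.10·635 + 27.18·280 = 64237.20.
Real GDP 2017 (at 2009 prices) = 25.55·406 + 58.85·481 + 26.10·1001 + 27.18·181 = 69725.83.
Real growth = 69725.83/64237.20 − 1 = 0.0854.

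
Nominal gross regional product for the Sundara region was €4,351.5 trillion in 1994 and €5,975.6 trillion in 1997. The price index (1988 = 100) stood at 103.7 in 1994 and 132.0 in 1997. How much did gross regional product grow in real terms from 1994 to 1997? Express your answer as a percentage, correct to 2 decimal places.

7.88%

Real gross regional product 1994 = 4351.5 / 1.037 = 4196.24.
Real gross regional product 1997 = 5975.6 / 1.320 = 4526.97.
Real growth = 4526.97 / 4196.24 − 1 = 0.0788.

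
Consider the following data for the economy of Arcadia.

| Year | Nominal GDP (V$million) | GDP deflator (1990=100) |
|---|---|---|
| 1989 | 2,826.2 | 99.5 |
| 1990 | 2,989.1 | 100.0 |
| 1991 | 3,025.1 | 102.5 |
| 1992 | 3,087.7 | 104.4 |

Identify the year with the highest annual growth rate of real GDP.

1990

1990: real = 2989.1/1.000 = 2989.10; growth vs 1989 (2840.40) = 5.24%.
1991: real = 3025.1/1.025 = 2951.32; growth vs 1990 (2989.10) = -1.26%.
1992: real = 3087.7/1.044 = 2957.57; growth vs 1991 (2951.32) = 0.21%.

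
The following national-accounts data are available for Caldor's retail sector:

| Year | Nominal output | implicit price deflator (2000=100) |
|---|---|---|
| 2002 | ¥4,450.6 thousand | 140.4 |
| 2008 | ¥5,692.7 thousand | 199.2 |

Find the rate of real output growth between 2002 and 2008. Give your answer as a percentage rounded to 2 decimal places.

-9.85%

Real output 2002 = 4450.6 / 1.404 = 3169.94.
Real output 2008 = 5692.7 / 1.992 = 2857.78.
Real growth = 2857.78 / 3169.94 − 1 = -0.0985.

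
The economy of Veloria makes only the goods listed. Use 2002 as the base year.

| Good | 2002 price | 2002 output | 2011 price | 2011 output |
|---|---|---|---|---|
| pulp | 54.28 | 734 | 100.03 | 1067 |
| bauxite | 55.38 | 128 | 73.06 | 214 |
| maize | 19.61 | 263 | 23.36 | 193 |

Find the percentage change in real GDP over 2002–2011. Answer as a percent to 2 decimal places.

41.21%

Real GDP 2002 = Nominal GDP 2002 = 54.28·734 + 55.38·128 + 19.61·263 = 52087.59.
Real GDP 2011 (at 2002 prices) = 54.28·1067 + 55.38·214 + 19.61·193 = 73552.81.
Real growth = 73552.81/52087.59 − 1 = 0.4121.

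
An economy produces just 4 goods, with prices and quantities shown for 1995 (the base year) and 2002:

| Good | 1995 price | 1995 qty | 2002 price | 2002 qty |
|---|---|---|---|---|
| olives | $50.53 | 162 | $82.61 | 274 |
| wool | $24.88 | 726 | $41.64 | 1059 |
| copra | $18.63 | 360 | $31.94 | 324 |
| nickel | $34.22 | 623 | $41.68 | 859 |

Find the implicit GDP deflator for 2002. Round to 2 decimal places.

149.27

Nominal GDP 2002 = 82.61·274 + 41.64·1059 + 31.94·324 + 41.68·859 = 112883.58.
Real GDP 2002 (at 1995 prices) = 50.53·274 + 24.88·1059 + 18.63·324 + 34.22·859 = 75624.24.
Deflator = Nominal/Real × 100 = 112883.58/75624.24 × 100 = 149.269.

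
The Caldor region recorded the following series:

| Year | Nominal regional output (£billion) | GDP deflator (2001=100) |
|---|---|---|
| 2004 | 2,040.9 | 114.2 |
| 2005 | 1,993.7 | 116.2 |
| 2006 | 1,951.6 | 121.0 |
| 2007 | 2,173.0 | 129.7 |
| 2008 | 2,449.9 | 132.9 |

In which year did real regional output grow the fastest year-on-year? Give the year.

2008

2005: real = 1993.7/1.162 = 1715.75; growth vs 2004 (1787.13) = -3.99%.
2006: real = 1951.6/1.210 = 1612.89; growth vs 2005 (1715.75) = -6.00%.
2007: real = 2173.0/1.297 = 1675.40; growth vs 2006 (1612.89) = 3.88%.
2008: real = 2449.9/1.329 = 1843.42; growth vs 2007 (1675.40) = 10.03%.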